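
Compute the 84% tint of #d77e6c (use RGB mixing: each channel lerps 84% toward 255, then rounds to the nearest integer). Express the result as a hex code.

#d77e6c is rgb(215, 126, 108).
Per channel, c → c + 0.84(255 − c):
  R: 215 + 0.84×(255−215) = 215 + 33.6 = 248.6 → 249
  G: 126 + 0.84×(255−126) = 126 + 108.36 = 234.36 → 234
  B: 108 + 0.84×(255−108) = 108 + 123.48 = 231.48 → 231
rgb(249, 234, 231) = #f9eae7.

#f9eae7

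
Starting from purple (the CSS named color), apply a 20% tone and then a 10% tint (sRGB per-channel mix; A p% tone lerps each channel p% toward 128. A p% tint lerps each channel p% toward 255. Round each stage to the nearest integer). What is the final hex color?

#8d318d

CSS purple is rgb(128, 0, 128).
Per channel, c → c + 0.2(128 − c):
  R: 128 + 0 = 128 → 128
  G: 0 + 0.2×(128−0) = 0 + 25.6 = 25.6 → 26
  B: 128 + 0.2×(128−128) = 128 + 0 = 128 → 128
After the tone: rgb(128, 26, 128) = #801a80.
Per channel, c → c + 0.1(255 − c):
  R: 128 + 0.1×(255−128) = 128 + 12.7 = 140.7 → 141
  G: 26 + 0.1×(255−26) = 26 + 22.9 = 48.9 → 49
  B: 128 + 0.1×(255−128) = 128 + 12.7 = 140.7 → 141
rgb(141, 49, 141) = #8d318d.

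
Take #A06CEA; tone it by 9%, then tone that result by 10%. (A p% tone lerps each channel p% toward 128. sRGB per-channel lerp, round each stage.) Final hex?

#9A70D6

#A06CEA is rgb(160, 108, 234).
Per channel, c → c + 0.09(128 − c):
  R: 160 + 0.09×(128−160) = 160 − 2.88 = 157.12 → 157
  G: 108 + 0.09×(128−108) = 108 + 1.8 = 109.8 → 110
  B: 234 − 9.54 = 224.46 → 224
After the tone: rgb(157, 110, 224) = #9D6EE0.
A 10% tone moves each channel 10% toward 128:
  R: 157 + 0.1×(128−157) = 157 − 2.9 = 154.1 → 154
  G: 110 + 0.1×(128−110) = 110 + 1.8 = 111.8 → 112
  B: 224 + 0.1×(128−224) = 224 − 9.6 = 214.4 → 214
rgb(154, 112, 214) = #9A70D6.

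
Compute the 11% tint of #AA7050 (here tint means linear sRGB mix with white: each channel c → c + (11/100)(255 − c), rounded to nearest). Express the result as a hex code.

#B38063

#AA7050 is rgb(170, 112, 80).
Per channel, c → c + 0.11(255 − c):
  R: 170 + 9.35 = 179.35 → 179
  G: 112 + 15.73 = 127.73 → 128
  B: 80 + 0.11×(255−80) = 80 + 19.25 = 99.25 → 99
rgb(179, 128, 99) = #B38063.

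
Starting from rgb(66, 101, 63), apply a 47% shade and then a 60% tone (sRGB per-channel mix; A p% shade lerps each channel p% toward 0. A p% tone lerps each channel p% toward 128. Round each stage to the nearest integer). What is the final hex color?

Lerp each channel 47% toward 0:
  R: 66 + 0.47×(0−66) = 66 − 31.02 = 34.98 → 35
  G: 101 + 0.47×(0−101) = 101 − 47.47 = 53.53 → 54
  B: 63 + 0.47×(0−63) = 63 − 29.61 = 33.39 → 33
After the shade: rgb(35, 54, 33) = #233621.
Lerp each channel 60% toward 128:
  R: 35 + 0.6×(128−35) = 35 + 55.8 = 90.8 → 91
  G: 54 + 0.6×(128−54) = 54 + 44.4 = 98.4 → 98
  B: 33 + 0.6×(128−33) = 33 + 57 = 90 → 90
rgb(91, 98, 90) = #5B625A.

#5B625A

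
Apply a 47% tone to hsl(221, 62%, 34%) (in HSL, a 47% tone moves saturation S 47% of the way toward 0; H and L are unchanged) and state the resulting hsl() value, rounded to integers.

S moves 47% from 62 toward 0: 62 − 29.14 = 32.86 → 33.
H and L are unchanged.

hsl(221, 33%, 34%)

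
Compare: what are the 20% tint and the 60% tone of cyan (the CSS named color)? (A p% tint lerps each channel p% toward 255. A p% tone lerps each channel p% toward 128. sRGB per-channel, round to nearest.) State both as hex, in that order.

CSS cyan is rgb(0, 255, 255).
20% tint:
  R: 0 + 0.2×(255−0) = 0 + 51 = 51 → 51
  G: 255 + 0 = 255 → 255
  B: 255 + 0 = 255 → 255
  → #33ffff
60% tone:
  R: 0 + 0.6×(128−0) = 0 + 76.8 = 76.8 → 77
  G: 255 + 0.6×(128−255) = 255 − 76.2 = 178.8 → 179
  B: 255 − 76.2 = 178.8 → 179
  → #4db3b3

#33ffff, #4db3b3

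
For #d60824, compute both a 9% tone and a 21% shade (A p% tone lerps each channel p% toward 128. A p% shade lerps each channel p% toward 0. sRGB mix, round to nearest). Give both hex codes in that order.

#ce132c, #a9061c

#d60824 is rgb(214, 8, 36).
9% tone:
  R: 214 − 7.74 = 206.26 → 206
  G: 8 + 10.8 = 18.8 → 19
  B: 36 + 0.09×(128−36) = 36 + 8.28 = 44.28 → 44
  → #ce132c
21% shade:
  R: 214 + 0.21×(0−214) = 214 − 44.94 = 169.06 → 169
  G: 8 − 1.68 = 6.32 → 6
  B: 36 − 7.56 = 28.44 → 28
  → #a9061c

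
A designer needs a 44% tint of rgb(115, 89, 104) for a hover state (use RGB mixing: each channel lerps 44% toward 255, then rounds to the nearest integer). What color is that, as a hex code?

Lerp each channel 44% toward 255:
  R: 115 + 61.6 = 176.6 → 177
  G: 89 + 73.04 = 162.04 → 162
  B: 104 + 0.44×(255−104) = 104 + 66.44 = 170.44 → 170
rgb(177, 162, 170) = #B1A2AA.

#B1A2AA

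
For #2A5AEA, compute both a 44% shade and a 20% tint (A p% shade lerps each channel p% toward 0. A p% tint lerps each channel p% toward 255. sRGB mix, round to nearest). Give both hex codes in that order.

#183283, #557BEE

#2A5AEA is rgb(42, 90, 234).
44% shade:
  R: 42 + 0.44×(0−42) = 42 − 18.48 = 23.52 → 24
  G: 90 + 0.44×(0−90) = 90 − 39.6 = 50.4 → 50
  B: 234 + 0.44×(0−234) = 234 − 102.96 = 131.04 → 131
  → #183283
20% tint:
  R: 42 + 42.6 = 84.6 → 85
  G: 90 + 0.2×(255−90) = 90 + 33 = 123 → 123
  B: 234 + 4.2 = 238.2 → 238
  → #557BEE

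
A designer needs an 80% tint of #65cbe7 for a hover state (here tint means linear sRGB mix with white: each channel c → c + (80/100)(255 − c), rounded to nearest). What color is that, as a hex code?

#e0f5fa

#65cbe7 is rgb(101, 203, 231).
Lerp each channel 80% toward 255:
  R: 101 + 0.8×(255−101) = 101 + 123.2 = 224.2 → 224
  G: 203 + 0.8×(255−203) = 203 + 41.6 = 244.6 → 245
  B: 231 + 0.8×(255−231) = 231 + 19.2 = 250.2 → 250
rgb(224, 245, 250) = #e0f5fa.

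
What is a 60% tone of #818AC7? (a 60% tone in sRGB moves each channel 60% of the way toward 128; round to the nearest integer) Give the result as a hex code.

#80849C

#818AC7 is rgb(129, 138, 199).
Per channel, c → c + 0.6(128 − c):
  R: 129 − 0.6 = 128.4 → 128
  G: 138 + 0.6×(128−138) = 138 − 6 = 132 → 132
  B: 199 − 42.6 = 156.4 → 156
rgb(128, 132, 156) = #80849C.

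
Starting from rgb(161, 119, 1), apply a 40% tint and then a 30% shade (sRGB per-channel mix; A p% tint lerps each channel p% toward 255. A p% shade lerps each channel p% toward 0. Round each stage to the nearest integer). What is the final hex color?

Per channel, c → c + 0.4(255 − c):
  R: 161 + 37.6 = 198.6 → 199
  G: 119 + 54.4 = 173.4 → 173
  B: 1 + 101.6 = 102.6 → 103
After the tint: rgb(199, 173, 103) = #c7ad67.
Lerp each channel 30% toward 0:
  R: 199 + 0.3×(0−199) = 199 − 59.7 = 139.3 → 139
  G: 173 + 0.3×(0−173) = 173 − 51.9 = 121.1 → 121
  B: 103 + 0.3×(0−103) = 103 − 30.9 = 72.1 → 72
rgb(139, 121, 72) = #8b7948.

#8b7948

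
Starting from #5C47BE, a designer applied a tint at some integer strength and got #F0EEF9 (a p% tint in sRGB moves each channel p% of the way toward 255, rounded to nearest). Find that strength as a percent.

#5C47BE is rgb(92, 71, 190); #F0EEF9 is rgb(240, 238, 249).
On the G channel (widest range): 238 ≈ 71 + (p/100)(255 − 71), so p ≈ 100×(238 − 71)/(255 − 71) = 16700/184 = 90.76.
p = 91 reproduces all three channels after rounding.

91%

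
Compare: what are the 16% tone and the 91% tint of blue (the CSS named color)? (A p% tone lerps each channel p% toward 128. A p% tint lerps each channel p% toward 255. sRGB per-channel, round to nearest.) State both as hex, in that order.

CSS blue is rgb(0, 0, 255).
16% tone:
  R: 0 + 0.16×(128−0) = 0 + 20.48 = 20.48 → 20
  G: 0 + 20.48 = 20.48 → 20
  B: 255 − 20.32 = 234.68 → 235
  → #1414EB
91% tint:
  R: 0 + 0.91×(255−0) = 0 + 232.05 = 232.05 → 232
  G: 0 + 232.05 = 232.05 → 232
  B: 255 + 0 = 255 → 255
  → #E8E8FF

#1414EB, #E8E8FF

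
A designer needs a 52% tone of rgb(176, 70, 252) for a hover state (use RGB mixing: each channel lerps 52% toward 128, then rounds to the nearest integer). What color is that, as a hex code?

A 52% tone moves each channel 52% toward 128:
  R: 176 + 0.52×(128−176) = 176 − 24.96 = 151.04 → 151
  G: 70 + 0.52×(128−70) = 70 + 30.16 = 100.16 → 100
  B: 252 − 64.48 = 187.52 → 188
rgb(151, 100, 188) = #9764BC.

#9764BC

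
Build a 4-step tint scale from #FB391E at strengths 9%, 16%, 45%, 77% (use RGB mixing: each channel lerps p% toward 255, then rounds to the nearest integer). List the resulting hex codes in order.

#FB4B32, #FC5942, #FD9283, #FED1CB

#FB391E is rgb(251, 57, 30).
9%: (251→251, 57 + 17.82 = 74.82→75, 30 + 20.25 = 50.25→50) → #FB4B32
16%: (251 + 0.64 = 251.64→252, 57 + 31.68 = 88.68→89, 30 + 36 = 66→66) → #FC5942
45%: (251 + 1.8 = 252.8→253, 57 + 89.1 = 146.1→146, 30 + 101.25 = 131.25→131) → #FD9283
77%: (251 + 3.08 = 254.08→254, 57 + 152.46 = 209.46→209, 30 + 173.25 = 203.25→203) → #FED1CB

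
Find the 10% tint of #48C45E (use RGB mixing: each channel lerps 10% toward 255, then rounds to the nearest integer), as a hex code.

#5ACA6E

#48C45E is rgb(72, 196, 94).
Lerp each channel 10% toward 255:
  R: 72 + 0.1×(255−72) = 72 + 18.3 = 90.3 → 90
  G: 196 + 5.9 = 201.9 → 202
  B: 94 + 0.1×(255−94) = 94 + 16.1 = 110.1 → 110
rgb(90, 202, 110) = #5ACA6E.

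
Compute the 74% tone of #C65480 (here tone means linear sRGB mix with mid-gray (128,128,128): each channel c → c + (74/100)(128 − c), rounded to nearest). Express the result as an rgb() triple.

#C65480 is rgb(198, 84, 128).
Per channel, c → c + 0.74(128 − c):
  R: 198 − 51.8 = 146.2 → 146
  G: 84 + 0.74×(128−84) = 84 + 32.56 = 116.56 → 117
  B: 128 + 0 = 128 → 128

rgb(146, 117, 128)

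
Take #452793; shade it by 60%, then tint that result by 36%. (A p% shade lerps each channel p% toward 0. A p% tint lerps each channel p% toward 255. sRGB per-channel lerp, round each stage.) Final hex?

#6e6682

#452793 is rgb(69, 39, 147).
A 60% shade moves each channel 60% toward 0:
  R: 69 − 41.4 = 27.6 → 28
  G: 39 + 0.6×(0−39) = 39 − 23.4 = 15.6 → 16
  B: 147 − 88.2 = 58.8 → 59
After the shade: rgb(28, 16, 59) = #1c103b.
Lerp each channel 36% toward 255:
  R: 28 + 0.36×(255−28) = 28 + 81.72 = 109.72 → 110
  G: 16 + 86.04 = 102.04 → 102
  B: 59 + 0.36×(255−59) = 59 + 70.56 = 129.56 → 130
rgb(110, 102, 130) = #6e6682.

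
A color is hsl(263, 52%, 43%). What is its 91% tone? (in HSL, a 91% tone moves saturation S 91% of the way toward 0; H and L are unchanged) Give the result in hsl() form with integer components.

S moves 91% from 52 toward 0: 52 − 47.32 = 4.68 → 5.
H and L are unchanged.

hsl(263, 5%, 43%)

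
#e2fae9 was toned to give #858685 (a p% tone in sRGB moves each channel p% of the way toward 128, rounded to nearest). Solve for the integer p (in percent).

#e2fae9 is rgb(226, 250, 233); #858685 is rgb(133, 134, 133).
On the G channel (widest range): 134 ≈ 250 + (p/100)(128 − 250), so p ≈ 100×(134 − 250)/(128 − 250) = -11600/-122 = 95.08.
p = 95 reproduces all three channels after rounding.

95%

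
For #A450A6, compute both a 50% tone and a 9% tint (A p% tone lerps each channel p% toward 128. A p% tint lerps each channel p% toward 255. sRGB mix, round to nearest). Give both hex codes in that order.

#A450A6 is rgb(164, 80, 166).
50% tone:
  R: 164 + 0.5×(128−164) = 164 − 18 = 146 → 146
  G: 80 + 24 = 104 → 104
  B: 166 + 0.5×(128−166) = 166 − 19 = 147 → 147
  → #926893
9% tint:
  R: 164 + 0.09×(255−164) = 164 + 8.19 = 172.19 → 172
  G: 80 + 0.09×(255−80) = 80 + 15.75 = 95.75 → 96
  B: 166 + 0.09×(255−166) = 166 + 8.01 = 174.01 → 174
  → #AC60AE

#926893, #AC60AE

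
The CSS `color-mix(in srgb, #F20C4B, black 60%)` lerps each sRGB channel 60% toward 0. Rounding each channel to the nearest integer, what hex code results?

#F20C4B is rgb(242, 12, 75).
A 60% shade moves each channel 60% toward 0:
  R: 242 − 145.2 = 96.8 → 97
  G: 12 + 0.6×(0−12) = 12 − 7.2 = 4.8 → 5
  B: 75 − 45 = 30 → 30
rgb(97, 5, 30) = #61051E.

#61051E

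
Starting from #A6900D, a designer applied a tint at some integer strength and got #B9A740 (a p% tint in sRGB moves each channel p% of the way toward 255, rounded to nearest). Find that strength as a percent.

#A6900D is rgb(166, 144, 13); #B9A740 is rgb(185, 167, 64).
On the B channel (widest range): 64 ≈ 13 + (p/100)(255 − 13), so p ≈ 100×(64 − 13)/(255 − 13) = 5100/242 = 21.07.
p = 21 reproduces all three channels after rounding.

21%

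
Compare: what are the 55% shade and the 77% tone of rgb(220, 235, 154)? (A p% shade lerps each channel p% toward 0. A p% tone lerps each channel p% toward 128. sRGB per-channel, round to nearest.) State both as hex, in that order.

55% shade:
  R: 220 − 121 = 99 → 99
  G: 235 − 129.25 = 105.75 → 106
  B: 154 − 84.7 = 69.3 → 69
  → #636A45
77% tone:
  R: 220 − 70.84 = 149.16 → 149
  G: 235 + 0.77×(128−235) = 235 − 82.39 = 152.61 → 153
  B: 154 − 20.02 = 133.98 → 134
  → #959986

#636A45, #959986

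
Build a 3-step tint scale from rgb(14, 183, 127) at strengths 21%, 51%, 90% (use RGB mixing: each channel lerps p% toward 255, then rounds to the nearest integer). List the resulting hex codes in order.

21%: (14 + 50.61 = 64.61→65, 183 + 15.12 = 198.12→198, 127 + 26.88 = 153.88→154) → #41C69A
51%: (14 + 122.91 = 136.91→137, 183 + 36.72 = 219.72→220, 127 + 65.28 = 192.28→192) → #89DCC0
90%: (14 + 216.9 = 230.9→231, 183 + 64.8 = 247.8→248, 127 + 115.2 = 242.2→242) → #E7F8F2

#41C69A, #89DCC0, #E7F8F2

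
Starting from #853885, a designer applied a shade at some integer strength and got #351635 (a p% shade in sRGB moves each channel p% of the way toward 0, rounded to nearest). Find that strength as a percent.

#853885 is rgb(133, 56, 133); #351635 is rgb(53, 22, 53).
On the R channel (widest range): 53 ≈ 133 + (p/100)(0 − 133), so p ≈ 100×(53 − 133)/(0 − 133) = -8000/-133 = 60.15.
p = 60 reproduces all three channels after rounding.

60%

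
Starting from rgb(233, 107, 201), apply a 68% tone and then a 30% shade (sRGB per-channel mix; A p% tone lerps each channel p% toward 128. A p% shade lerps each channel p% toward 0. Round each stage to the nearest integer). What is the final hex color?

#71556A

Lerp each channel 68% toward 128:
  R: 233 + 0.68×(128−233) = 233 − 71.4 = 161.6 → 162
  G: 107 + 14.28 = 121.28 → 121
  B: 201 + 0.68×(128−201) = 201 − 49.64 = 151.36 → 151
After the tone: rgb(162, 121, 151) = #A27997.
A 30% shade moves each channel 30% toward 0:
  R: 162 + 0.3×(0−162) = 162 − 48.6 = 113.4 → 113
  G: 121 − 36.3 = 84.7 → 85
  B: 151 − 45.3 = 105.7 → 106
rgb(113, 85, 106) = #71556A.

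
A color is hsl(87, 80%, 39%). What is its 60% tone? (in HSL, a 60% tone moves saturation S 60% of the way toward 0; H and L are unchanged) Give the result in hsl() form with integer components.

S moves 60% from 80 toward 0: 80 − 48 = 32 → 32.
H and L are unchanged.

hsl(87, 32%, 39%)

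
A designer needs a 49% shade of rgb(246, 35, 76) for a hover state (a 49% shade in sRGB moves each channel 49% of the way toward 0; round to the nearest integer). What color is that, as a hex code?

A 49% shade moves each channel 49% toward 0:
  R: 246 − 120.54 = 125.46 → 125
  G: 35 + 0.49×(0−35) = 35 − 17.15 = 17.85 → 18
  B: 76 − 37.24 = 38.76 → 39
rgb(125, 18, 39) = #7d1227.

#7d1227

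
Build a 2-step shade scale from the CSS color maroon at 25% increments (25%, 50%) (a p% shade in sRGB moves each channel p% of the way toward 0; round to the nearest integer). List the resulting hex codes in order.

#600000, #400000

CSS maroon is rgb(128, 0, 0).
25%: (128 − 32 = 96→96, 0→0, 0→0) → #600000
50%: (128 − 64 = 64→64, 0→0, 0→0) → #400000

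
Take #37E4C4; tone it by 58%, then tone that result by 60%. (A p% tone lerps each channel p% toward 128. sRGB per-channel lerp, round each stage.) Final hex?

#37E4C4 is rgb(55, 228, 196).
Per channel, c → c + 0.58(128 − c):
  R: 55 + 42.34 = 97.34 → 97
  G: 228 + 0.58×(128−228) = 228 − 58 = 170 → 170
  B: 196 + 0.58×(128−196) = 196 − 39.44 = 156.56 → 157
After the tone: rgb(97, 170, 157) = #61AA9D.
A 60% tone moves each channel 60% toward 128:
  R: 97 + 0.6×(128−97) = 97 + 18.6 = 115.6 → 116
  G: 170 + 0.6×(128−170) = 170 − 25.2 = 144.8 → 145
  B: 157 + 0.6×(128−157) = 157 − 17.4 = 139.6 → 140
rgb(116, 145, 140) = #74918C.

#74918C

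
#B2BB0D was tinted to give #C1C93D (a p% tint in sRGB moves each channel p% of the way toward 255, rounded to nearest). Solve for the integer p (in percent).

#B2BB0D is rgb(178, 187, 13); #C1C93D is rgb(193, 201, 61).
On the B channel (widest range): 61 ≈ 13 + (p/100)(255 − 13), so p ≈ 100×(61 − 13)/(255 − 13) = 4800/242 = 19.83.
p = 20 reproduces all three channels after rounding.

20%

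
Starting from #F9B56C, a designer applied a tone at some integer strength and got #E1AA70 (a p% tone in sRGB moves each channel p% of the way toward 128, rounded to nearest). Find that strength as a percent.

#F9B56C is rgb(249, 181, 108); #E1AA70 is rgb(225, 170, 112).
On the R channel (widest range): 225 ≈ 249 + (p/100)(128 − 249), so p ≈ 100×(225 − 249)/(128 − 249) = -2400/-121 = 19.83.
p = 20 reproduces all three channels after rounding.

20%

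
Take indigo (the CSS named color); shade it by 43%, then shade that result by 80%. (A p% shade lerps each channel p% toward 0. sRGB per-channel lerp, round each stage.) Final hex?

#09000F

CSS indigo is rgb(75, 0, 130).
A 43% shade moves each channel 43% toward 0:
  R: 75 + 0.43×(0−75) = 75 − 32.25 = 42.75 → 43
  G: 0 + 0 = 0 → 0
  B: 130 + 0.43×(0−130) = 130 − 55.9 = 74.1 → 74
After the shade: rgb(43, 0, 74) = #2B004A.
Lerp each channel 80% toward 0:
  R: 43 + 0.8×(0−43) = 43 − 34.4 = 8.6 → 9
  G: 0 + 0.8×(0−0) = 0 + 0 = 0 → 0
  B: 74 + 0.8×(0−74) = 74 − 59.2 = 14.8 → 15
rgb(9, 0, 15) = #09000F.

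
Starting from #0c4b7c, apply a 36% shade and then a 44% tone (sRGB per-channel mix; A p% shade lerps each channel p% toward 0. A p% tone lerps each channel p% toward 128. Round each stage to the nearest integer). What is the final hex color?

#3d5365

#0c4b7c is rgb(12, 75, 124).
A 36% shade moves each channel 36% toward 0:
  R: 12 + 0.36×(0−12) = 12 − 4.32 = 7.68 → 8
  G: 75 + 0.36×(0−75) = 75 − 27 = 48 → 48
  B: 124 + 0.36×(0−124) = 124 − 44.64 = 79.36 → 79
After the shade: rgb(8, 48, 79) = #08304f.
A 44% tone moves each channel 44% toward 128:
  R: 8 + 52.8 = 60.8 → 61
  G: 48 + 35.2 = 83.2 → 83
  B: 79 + 0.44×(128−79) = 79 + 21.56 = 100.56 → 101
rgb(61, 83, 101) = #3d5365.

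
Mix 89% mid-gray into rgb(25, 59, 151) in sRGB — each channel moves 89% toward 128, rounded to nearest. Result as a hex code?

#757883

Lerp each channel 89% toward 128:
  R: 25 + 91.67 = 116.67 → 117
  G: 59 + 0.89×(128−59) = 59 + 61.41 = 120.41 → 120
  B: 151 + 0.89×(128−151) = 151 − 20.47 = 130.53 → 131
rgb(117, 120, 131) = #757883.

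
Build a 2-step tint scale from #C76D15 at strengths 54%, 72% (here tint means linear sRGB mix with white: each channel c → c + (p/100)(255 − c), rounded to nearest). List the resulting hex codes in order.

#E5BC93, #EFD6BD

#C76D15 is rgb(199, 109, 21).
54%: (199 + 30.24 = 229.24→229, 109 + 78.84 = 187.84→188, 21 + 126.36 = 147.36→147) → #E5BC93
72%: (199 + 40.32 = 239.32→239, 109 + 105.12 = 214.12→214, 21 + 168.48 = 189.48→189) → #EFD6BD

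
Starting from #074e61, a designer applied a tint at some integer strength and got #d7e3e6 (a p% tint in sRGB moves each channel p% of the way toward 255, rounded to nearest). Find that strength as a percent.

#074e61 is rgb(7, 78, 97); #d7e3e6 is rgb(215, 227, 230).
On the R channel (widest range): 215 ≈ 7 + (p/100)(255 − 7), so p ≈ 100×(215 − 7)/(255 − 7) = 20800/248 = 83.87.
p = 84 reproduces all three channels after rounding.

84%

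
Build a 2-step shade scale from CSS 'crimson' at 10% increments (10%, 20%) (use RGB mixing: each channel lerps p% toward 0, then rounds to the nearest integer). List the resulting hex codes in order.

CSS crimson is rgb(220, 20, 60).
10%: (220 − 22 = 198→198, 20 − 2 = 18→18, 60 − 6 = 54→54) → #C61236
20%: (220 − 44 = 176→176, 20 − 4 = 16→16, 60 − 12 = 48→48) → #B01030

#C61236, #B01030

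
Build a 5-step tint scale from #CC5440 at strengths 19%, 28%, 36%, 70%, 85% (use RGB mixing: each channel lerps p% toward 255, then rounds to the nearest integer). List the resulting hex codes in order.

#CC5440 is rgb(204, 84, 64).
19%: (204 + 9.69 = 213.69→214, 84 + 32.49 = 116.49→116, 64 + 36.29 = 100.29→100) → #D67464
28%: (204 + 14.28 = 218.28→218, 84 + 47.88 = 131.88→132, 64 + 53.48 = 117.48→117) → #DA8475
36%: (204 + 18.36 = 222.36→222, 84 + 61.56 = 145.56→146, 64 + 68.76 = 132.76→133) → #DE9285
70%: (204 + 35.7 = 239.7→240, 84 + 119.7 = 203.7→204, 64 + 133.7 = 197.7→198) → #F0CCC6
85%: (204 + 43.35 = 247.35→247, 84 + 145.35 = 229.35→229, 64 + 162.35 = 226.35→226) → #F7E5E2

#D67464, #DA8475, #DE9285, #F0CCC6, #F7E5E2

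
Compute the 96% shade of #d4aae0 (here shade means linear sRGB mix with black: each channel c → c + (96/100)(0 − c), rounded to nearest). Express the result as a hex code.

#d4aae0 is rgb(212, 170, 224).
Per channel, c → c + 0.96(0 − c):
  R: 212 + 0.96×(0−212) = 212 − 203.52 = 8.48 → 8
  G: 170 − 163.2 = 6.8 → 7
  B: 224 − 215.04 = 8.96 → 9
rgb(8, 7, 9) = #080709.

#080709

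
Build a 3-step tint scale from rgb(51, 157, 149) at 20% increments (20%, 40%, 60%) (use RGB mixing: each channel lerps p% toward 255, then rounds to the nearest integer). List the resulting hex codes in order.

20%: (51 + 40.8 = 91.8→92, 157 + 19.6 = 176.6→177, 149 + 21.2 = 170.2→170) → #5CB1AA
40%: (51 + 81.6 = 132.6→133, 157 + 39.2 = 196.2→196, 149 + 42.4 = 191.4→191) → #85C4BF
60%: (51 + 122.4 = 173.4→173, 157 + 58.8 = 215.8→216, 149 + 63.6 = 212.6→213) → #ADD8D5

#5CB1AA, #85C4BF, #ADD8D5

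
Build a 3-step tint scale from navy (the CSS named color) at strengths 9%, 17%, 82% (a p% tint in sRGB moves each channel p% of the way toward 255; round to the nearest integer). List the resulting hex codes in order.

#17178B, #2B2B96, #D1D1E8

CSS navy is rgb(0, 0, 128).
9%: (0 + 22.95 = 22.95→23, 0 + 22.95 = 22.95→23, 128 + 11.43 = 139.43→139) → #17178B
17%: (0 + 43.35 = 43.35→43, 0 + 43.35 = 43.35→43, 128 + 21.59 = 149.59→150) → #2B2B96
82%: (0 + 209.1 = 209.1→209, 0 + 209.1 = 209.1→209, 128 + 104.14 = 232.14→232) → #D1D1E8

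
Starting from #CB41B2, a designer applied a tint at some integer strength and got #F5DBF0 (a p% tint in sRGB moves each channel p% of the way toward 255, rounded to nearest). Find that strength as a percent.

81%

#CB41B2 is rgb(203, 65, 178); #F5DBF0 is rgb(245, 219, 240).
On the G channel (widest range): 219 ≈ 65 + (p/100)(255 − 65), so p ≈ 100×(219 − 65)/(255 − 65) = 15400/190 = 81.05.
p = 81 reproduces all three channels after rounding.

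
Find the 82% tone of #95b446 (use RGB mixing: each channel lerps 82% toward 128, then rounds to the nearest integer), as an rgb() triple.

rgb(132, 137, 118)

#95b446 is rgb(149, 180, 70).
Lerp each channel 82% toward 128:
  R: 149 + 0.82×(128−149) = 149 − 17.22 = 131.78 → 132
  G: 180 − 42.64 = 137.36 → 137
  B: 70 + 0.82×(128−70) = 70 + 47.56 = 117.56 → 118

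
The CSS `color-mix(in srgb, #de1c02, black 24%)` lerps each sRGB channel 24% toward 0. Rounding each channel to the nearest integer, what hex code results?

#a91502

#de1c02 is rgb(222, 28, 2).
Lerp each channel 24% toward 0:
  R: 222 + 0.24×(0−222) = 222 − 53.28 = 168.72 → 169
  G: 28 + 0.24×(0−28) = 28 − 6.72 = 21.28 → 21
  B: 2 + 0.24×(0−2) = 2 − 0.48 = 1.52 → 2
rgb(169, 21, 2) = #a91502.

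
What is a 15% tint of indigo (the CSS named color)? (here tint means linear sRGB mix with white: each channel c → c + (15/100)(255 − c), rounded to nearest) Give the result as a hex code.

CSS indigo is rgb(75, 0, 130).
A 15% tint moves each channel 15% toward 255:
  R: 75 + 0.15×(255−75) = 75 + 27 = 102 → 102
  G: 0 + 0.15×(255−0) = 0 + 38.25 = 38.25 → 38
  B: 130 + 0.15×(255−130) = 130 + 18.75 = 148.75 → 149
rgb(102, 38, 149) = #662695.

#662695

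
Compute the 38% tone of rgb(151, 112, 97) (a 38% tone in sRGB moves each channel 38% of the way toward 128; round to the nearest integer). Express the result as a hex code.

A 38% tone moves each channel 38% toward 128:
  R: 151 + 0.38×(128−151) = 151 − 8.74 = 142.26 → 142
  G: 112 + 6.08 = 118.08 → 118
  B: 97 + 0.38×(128−97) = 97 + 11.78 = 108.78 → 109
rgb(142, 118, 109) = #8E766D.

#8E766D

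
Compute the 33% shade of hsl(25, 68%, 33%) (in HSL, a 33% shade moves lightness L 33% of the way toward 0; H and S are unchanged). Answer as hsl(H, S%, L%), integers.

L moves 33% from 33 toward 0: 33 − 10.89 = 22.11 → 22.
H and S are unchanged.

hsl(25, 68%, 22%)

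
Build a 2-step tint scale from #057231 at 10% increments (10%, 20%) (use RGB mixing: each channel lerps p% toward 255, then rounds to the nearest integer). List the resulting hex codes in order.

#1E8046, #378E5A

#057231 is rgb(5, 114, 49).
10%: (5 + 25 = 30→30, 114 + 14.1 = 128.1→128, 49 + 20.6 = 69.6→70) → #1E8046
20%: (5 + 50 = 55→55, 114 + 28.2 = 142.2→142, 49 + 41.2 = 90.2→90) → #378E5A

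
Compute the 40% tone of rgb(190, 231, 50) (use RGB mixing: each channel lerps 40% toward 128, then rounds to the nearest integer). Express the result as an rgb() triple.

rgb(165, 190, 81)

A 40% tone moves each channel 40% toward 128:
  R: 190 + 0.4×(128−190) = 190 − 24.8 = 165.2 → 165
  G: 231 − 41.2 = 189.8 → 190
  B: 50 + 0.4×(128−50) = 50 + 31.2 = 81.2 → 81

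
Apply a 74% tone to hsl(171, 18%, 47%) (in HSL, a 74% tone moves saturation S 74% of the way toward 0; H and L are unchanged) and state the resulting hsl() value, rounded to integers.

S moves 74% from 18 toward 0: 18 − 13.32 = 4.68 → 5.
H and L are unchanged.

hsl(171, 5%, 47%)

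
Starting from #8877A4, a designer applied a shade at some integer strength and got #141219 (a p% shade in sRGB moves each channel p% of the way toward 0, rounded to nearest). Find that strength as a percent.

#8877A4 is rgb(136, 119, 164); #141219 is rgb(20, 18, 25).
On the B channel (widest range): 25 ≈ 164 + (p/100)(0 − 164), so p ≈ 100×(25 − 164)/(0 − 164) = -13900/-164 = 84.76.
p = 85 reproduces all three channels after rounding.

85%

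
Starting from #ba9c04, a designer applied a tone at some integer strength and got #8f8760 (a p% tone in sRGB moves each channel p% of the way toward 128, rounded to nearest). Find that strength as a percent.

74%

#ba9c04 is rgb(186, 156, 4); #8f8760 is rgb(143, 135, 96).
On the B channel (widest range): 96 ≈ 4 + (p/100)(128 − 4), so p ≈ 100×(96 − 4)/(128 − 4) = 9200/124 = 74.19.
p = 74 reproduces all three channels after rounding.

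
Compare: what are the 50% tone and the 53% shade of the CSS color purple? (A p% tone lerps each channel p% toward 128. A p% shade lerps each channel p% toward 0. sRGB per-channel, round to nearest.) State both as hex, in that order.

CSS purple is rgb(128, 0, 128).
50% tone:
  R: 128 + 0.5×(128−128) = 128 + 0 = 128 → 128
  G: 0 + 0.5×(128−0) = 0 + 64 = 64 → 64
  B: 128 + 0 = 128 → 128
  → #804080
53% shade:
  R: 128 + 0.53×(0−128) = 128 − 67.84 = 60.16 → 60
  G: 0 + 0 = 0 → 0
  B: 128 + 0.53×(0−128) = 128 − 67.84 = 60.16 → 60
  → #3C003C

#804080, #3C003C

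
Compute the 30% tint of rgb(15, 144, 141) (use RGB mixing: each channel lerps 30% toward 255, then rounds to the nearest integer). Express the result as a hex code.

Per channel, c → c + 0.3(255 − c):
  R: 15 + 72 = 87 → 87
  G: 144 + 0.3×(255−144) = 144 + 33.3 = 177.3 → 177
  B: 141 + 0.3×(255−141) = 141 + 34.2 = 175.2 → 175
rgb(87, 177, 175) = #57B1AF.

#57B1AF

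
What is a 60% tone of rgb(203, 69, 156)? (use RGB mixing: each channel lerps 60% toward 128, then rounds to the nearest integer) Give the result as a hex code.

Lerp each channel 60% toward 128:
  R: 203 − 45 = 158 → 158
  G: 69 + 0.6×(128−69) = 69 + 35.4 = 104.4 → 104
  B: 156 − 16.8 = 139.2 → 139
rgb(158, 104, 139) = #9E688B.

#9E688B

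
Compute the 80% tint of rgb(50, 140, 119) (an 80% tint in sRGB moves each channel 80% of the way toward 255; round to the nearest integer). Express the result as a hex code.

Per channel, c → c + 0.8(255 − c):
  R: 50 + 164 = 214 → 214
  G: 140 + 92 = 232 → 232
  B: 119 + 108.8 = 227.8 → 228
rgb(214, 232, 228) = #D6E8E4.

#D6E8E4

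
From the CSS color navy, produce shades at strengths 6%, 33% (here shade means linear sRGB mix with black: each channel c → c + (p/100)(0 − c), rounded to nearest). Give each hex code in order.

CSS navy is rgb(0, 0, 128).
6%: (0→0, 0→0, 128 − 7.68 = 120.32→120) → #000078
33%: (0→0, 0→0, 128 − 42.24 = 85.76→86) → #000056

#000078, #000056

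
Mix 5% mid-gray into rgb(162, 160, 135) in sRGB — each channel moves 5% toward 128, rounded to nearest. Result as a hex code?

#A09E87

Per channel, c → c + 0.05(128 − c):
  R: 162 + 0.05×(128−162) = 162 − 1.7 = 160.3 → 160
  G: 160 + 0.05×(128−160) = 160 − 1.6 = 158.4 → 158
  B: 135 + 0.05×(128−135) = 135 − 0.35 = 134.65 → 135
rgb(160, 158, 135) = #A09E87.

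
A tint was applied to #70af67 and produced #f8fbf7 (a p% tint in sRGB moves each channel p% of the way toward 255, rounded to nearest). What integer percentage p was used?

#70af67 is rgb(112, 175, 103); #f8fbf7 is rgb(248, 251, 247).
On the B channel (widest range): 247 ≈ 103 + (p/100)(255 − 103), so p ≈ 100×(247 − 103)/(255 − 103) = 14400/152 = 94.74.
p = 95 reproduces all three channels after rounding.

95%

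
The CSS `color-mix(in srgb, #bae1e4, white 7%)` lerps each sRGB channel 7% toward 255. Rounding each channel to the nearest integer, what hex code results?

#bfe3e6

#bae1e4 is rgb(186, 225, 228).
Per channel, c → c + 0.07(255 − c):
  R: 186 + 4.83 = 190.83 → 191
  G: 225 + 0.07×(255−225) = 225 + 2.1 = 227.1 → 227
  B: 228 + 0.07×(255−228) = 228 + 1.89 = 229.89 → 230
rgb(191, 227, 230) = #bfe3e6.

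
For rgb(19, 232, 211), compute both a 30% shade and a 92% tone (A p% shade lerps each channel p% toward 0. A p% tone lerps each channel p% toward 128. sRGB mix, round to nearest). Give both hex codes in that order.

#0da294, #778887

30% shade:
  R: 19 + 0.3×(0−19) = 19 − 5.7 = 13.3 → 13
  G: 232 + 0.3×(0−232) = 232 − 69.6 = 162.4 → 162
  B: 211 − 63.3 = 147.7 → 148
  → #0da294
92% tone:
  R: 19 + 100.28 = 119.28 → 119
  G: 232 + 0.92×(128−232) = 232 − 95.68 = 136.32 → 136
  B: 211 − 76.36 = 134.64 → 135
  → #778887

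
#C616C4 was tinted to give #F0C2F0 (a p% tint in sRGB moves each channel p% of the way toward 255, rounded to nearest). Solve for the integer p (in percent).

74%

#C616C4 is rgb(198, 22, 196); #F0C2F0 is rgb(240, 194, 240).
On the G channel (widest range): 194 ≈ 22 + (p/100)(255 − 22), so p ≈ 100×(194 − 22)/(255 − 22) = 17200/233 = 73.82.
p = 74 reproduces all three channels after rounding.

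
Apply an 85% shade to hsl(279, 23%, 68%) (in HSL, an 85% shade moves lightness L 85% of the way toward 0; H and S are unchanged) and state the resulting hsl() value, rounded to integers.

L moves 85% from 68 toward 0: 68 − 57.8 = 10.2 → 10.
H and S are unchanged.

hsl(279, 23%, 10%)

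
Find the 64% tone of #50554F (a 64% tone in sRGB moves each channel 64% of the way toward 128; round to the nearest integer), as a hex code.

#50554F is rgb(80, 85, 79).
Per channel, c → c + 0.64(128 − c):
  R: 80 + 0.64×(128−80) = 80 + 30.72 = 110.72 → 111
  G: 85 + 0.64×(128−85) = 85 + 27.52 = 112.52 → 113
  B: 79 + 0.64×(128−79) = 79 + 31.36 = 110.36 → 110
rgb(111, 113, 110) = #6F716E.

#6F716E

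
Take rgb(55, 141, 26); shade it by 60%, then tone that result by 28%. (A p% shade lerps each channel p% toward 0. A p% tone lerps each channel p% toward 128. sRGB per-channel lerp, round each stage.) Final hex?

A 60% shade moves each channel 60% toward 0:
  R: 55 + 0.6×(0−55) = 55 − 33 = 22 → 22
  G: 141 − 84.6 = 56.4 → 56
  B: 26 + 0.6×(0−26) = 26 − 15.6 = 10.4 → 10
After the shade: rgb(22, 56, 10) = #16380a.
A 28% tone moves each channel 28% toward 128:
  R: 22 + 29.68 = 51.68 → 52
  G: 56 + 0.28×(128−56) = 56 + 20.16 = 76.16 → 76
  B: 10 + 0.28×(128−10) = 10 + 33.04 = 43.04 → 43
rgb(52, 76, 43) = #344c2b.

#344c2b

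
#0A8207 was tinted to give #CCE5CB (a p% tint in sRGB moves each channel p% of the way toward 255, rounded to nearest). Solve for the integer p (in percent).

79%

#0A8207 is rgb(10, 130, 7); #CCE5CB is rgb(204, 229, 203).
On the B channel (widest range): 203 ≈ 7 + (p/100)(255 − 7), so p ≈ 100×(203 − 7)/(255 − 7) = 19600/248 = 79.03.
p = 79 reproduces all three channels after rounding.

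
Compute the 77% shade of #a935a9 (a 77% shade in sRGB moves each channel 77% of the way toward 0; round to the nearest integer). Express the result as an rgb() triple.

#a935a9 is rgb(169, 53, 169).
Lerp each channel 77% toward 0:
  R: 169 + 0.77×(0−169) = 169 − 130.13 = 38.87 → 39
  G: 53 − 40.81 = 12.19 → 12
  B: 169 + 0.77×(0−169) = 169 − 130.13 = 38.87 → 39

rgb(39, 12, 39)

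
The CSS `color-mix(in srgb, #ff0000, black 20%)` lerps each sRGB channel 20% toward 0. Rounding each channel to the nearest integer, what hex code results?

#cc0000

#ff0000 is rgb(255, 0, 0).
Per channel, c → c + 0.2(0 − c):
  R: 255 + 0.2×(0−255) = 255 − 51 = 204 → 204
  G: 0 + 0 = 0 → 0
  B: 0 + 0 = 0 → 0
rgb(204, 0, 0) = #cc0000.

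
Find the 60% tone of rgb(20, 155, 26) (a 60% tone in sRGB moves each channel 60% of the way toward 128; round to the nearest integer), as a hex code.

A 60% tone moves each channel 60% toward 128:
  R: 20 + 64.8 = 84.8 → 85
  G: 155 + 0.6×(128−155) = 155 − 16.2 = 138.8 → 139
  B: 26 + 61.2 = 87.2 → 87
rgb(85, 139, 87) = #558B57.

#558B57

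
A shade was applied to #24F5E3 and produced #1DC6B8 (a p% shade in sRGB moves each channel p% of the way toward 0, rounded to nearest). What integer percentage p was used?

#24F5E3 is rgb(36, 245, 227); #1DC6B8 is rgb(29, 198, 184).
On the G channel (widest range): 198 ≈ 245 + (p/100)(0 − 245), so p ≈ 100×(198 − 245)/(0 − 245) = -4700/-245 = 19.18.
p = 19 reproduces all three channels after rounding.

19%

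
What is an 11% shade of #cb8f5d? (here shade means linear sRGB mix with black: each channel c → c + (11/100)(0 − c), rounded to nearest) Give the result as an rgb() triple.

#cb8f5d is rgb(203, 143, 93).
Per channel, c → c + 0.11(0 − c):
  R: 203 + 0.11×(0−203) = 203 − 22.33 = 180.67 → 181
  G: 143 − 15.73 = 127.27 → 127
  B: 93 + 0.11×(0−93) = 93 − 10.23 = 82.77 → 83

rgb(181, 127, 83)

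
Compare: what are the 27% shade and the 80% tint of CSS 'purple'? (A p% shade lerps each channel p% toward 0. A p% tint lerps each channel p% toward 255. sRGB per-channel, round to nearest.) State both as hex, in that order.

#5D005D, #E6CCE6

CSS purple is rgb(128, 0, 128).
27% shade:
  R: 128 − 34.56 = 93.44 → 93
  G: 0 + 0 = 0 → 0
  B: 128 − 34.56 = 93.44 → 93
  → #5D005D
80% tint:
  R: 128 + 101.6 = 229.6 → 230
  G: 0 + 204 = 204 → 204
  B: 128 + 0.8×(255−128) = 128 + 101.6 = 229.6 → 230
  → #E6CCE6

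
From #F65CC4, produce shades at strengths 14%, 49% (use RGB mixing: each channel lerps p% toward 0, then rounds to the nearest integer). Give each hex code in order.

#F65CC4 is rgb(246, 92, 196).
14%: (246 − 34.44 = 211.56→212, 92 − 12.88 = 79.12→79, 196 − 27.44 = 168.56→169) → #D44FA9
49%: (246 − 120.54 = 125.46→125, 92 − 45.08 = 46.92→47, 196 − 96.04 = 99.96→100) → #7D2F64

#D44FA9, #7D2F64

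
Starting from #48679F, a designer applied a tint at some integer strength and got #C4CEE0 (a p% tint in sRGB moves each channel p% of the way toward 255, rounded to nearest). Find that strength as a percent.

68%

#48679F is rgb(72, 103, 159); #C4CEE0 is rgb(196, 206, 224).
On the R channel (widest range): 196 ≈ 72 + (p/100)(255 − 72), so p ≈ 100×(196 − 72)/(255 − 72) = 12400/183 = 67.76.
p = 68 reproduces all three channels after rounding.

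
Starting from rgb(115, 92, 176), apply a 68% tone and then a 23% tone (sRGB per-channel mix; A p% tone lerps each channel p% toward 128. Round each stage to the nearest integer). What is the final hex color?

A 68% tone moves each channel 68% toward 128:
  R: 115 + 0.68×(128−115) = 115 + 8.84 = 123.84 → 124
  G: 92 + 24.48 = 116.48 → 116
  B: 176 + 0.68×(128−176) = 176 − 32.64 = 143.36 → 143
After the tone: rgb(124, 116, 143) = #7C748F.
Per channel, c → c + 0.23(128 − c):
  R: 124 + 0.23×(128−124) = 124 + 0.92 = 124.92 → 125
  G: 116 + 0.23×(128−116) = 116 + 2.76 = 118.76 → 119
  B: 143 − 3.45 = 139.55 → 140
rgb(125, 119, 140) = #7D778C.

#7D778C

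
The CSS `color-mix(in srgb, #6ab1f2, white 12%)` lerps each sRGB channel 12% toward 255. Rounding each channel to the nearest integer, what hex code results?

#6ab1f2 is rgb(106, 177, 242).
A 12% tint moves each channel 12% toward 255:
  R: 106 + 17.88 = 123.88 → 124
  G: 177 + 0.12×(255−177) = 177 + 9.36 = 186.36 → 186
  B: 242 + 1.56 = 243.56 → 244
rgb(124, 186, 244) = #7cbaf4.

#7cbaf4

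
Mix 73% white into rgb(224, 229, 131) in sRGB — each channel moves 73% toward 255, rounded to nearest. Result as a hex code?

#F7F8DE

Lerp each channel 73% toward 255:
  R: 224 + 0.73×(255−224) = 224 + 22.63 = 246.63 → 247
  G: 229 + 18.98 = 247.98 → 248
  B: 131 + 90.52 = 221.52 → 222
rgb(247, 248, 222) = #F7F8DE.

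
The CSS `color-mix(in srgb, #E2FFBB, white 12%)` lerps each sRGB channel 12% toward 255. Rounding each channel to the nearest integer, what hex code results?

#E2FFBB is rgb(226, 255, 187).
Per channel, c → c + 0.12(255 − c):
  R: 226 + 0.12×(255−226) = 226 + 3.48 = 229.48 → 229
  G: 255 + 0 = 255 → 255
  B: 187 + 0.12×(255−187) = 187 + 8.16 = 195.16 → 195
rgb(229, 255, 195) = #E5FFC3.

#E5FFC3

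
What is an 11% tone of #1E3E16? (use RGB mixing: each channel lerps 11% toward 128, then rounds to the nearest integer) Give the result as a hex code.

#1E3E16 is rgb(30, 62, 22).
Lerp each channel 11% toward 128:
  R: 30 + 10.78 = 40.78 → 41
  G: 62 + 7.26 = 69.26 → 69
  B: 22 + 11.66 = 33.66 → 34
rgb(41, 69, 34) = #294522.

#294522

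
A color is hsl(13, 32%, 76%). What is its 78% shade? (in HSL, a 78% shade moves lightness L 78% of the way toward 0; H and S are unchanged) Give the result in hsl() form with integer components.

L moves 78% from 76 toward 0: 76 − 59.28 = 16.72 → 17.
H and S are unchanged.

hsl(13, 32%, 17%)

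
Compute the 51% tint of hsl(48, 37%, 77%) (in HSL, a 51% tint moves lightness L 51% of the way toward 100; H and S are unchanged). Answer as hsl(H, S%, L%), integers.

L moves 51% from 77 toward 100: 77 + 11.73 = 88.73 → 89.
H and S are unchanged.

hsl(48, 37%, 89%)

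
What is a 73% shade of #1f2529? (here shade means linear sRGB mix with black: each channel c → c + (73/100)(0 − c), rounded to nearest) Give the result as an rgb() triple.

#1f2529 is rgb(31, 37, 41).
A 73% shade moves each channel 73% toward 0:
  R: 31 + 0.73×(0−31) = 31 − 22.63 = 8.37 → 8
  G: 37 − 27.01 = 9.99 → 10
  B: 41 + 0.73×(0−41) = 41 − 29.93 = 11.07 → 11

rgb(8, 10, 11)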